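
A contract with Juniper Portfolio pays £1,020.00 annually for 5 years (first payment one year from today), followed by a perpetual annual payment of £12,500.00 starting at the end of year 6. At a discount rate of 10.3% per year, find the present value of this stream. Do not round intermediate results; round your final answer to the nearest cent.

£78172.47

PV of 5-year annuity: £1,020.00 × [1 − (1+0.103)^−5] / 0.103 = 3837.15036
Perpetuity value at year 5: £12,500.00 / 0.103 = 121359.22330
PV of perpetuity: 121359.22330 / (1+0.103)^5 = 74335.32184
Total PV = 3837.15036 + 74335.32184 = 78172.47220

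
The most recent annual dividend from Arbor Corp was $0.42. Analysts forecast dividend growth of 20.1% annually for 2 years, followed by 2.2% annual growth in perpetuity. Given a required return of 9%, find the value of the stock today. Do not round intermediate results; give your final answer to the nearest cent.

$8.64

D_1 = 0.50442
D_2 = 0.60581
Terminal value at year 2: TV = D_2×(1+g_2)/(r−g_2) = 0.61914/0.068 = 9.10494
P_0 = D_1/(1+r)^1 + D_2/(1+r)^2 + TV/(1+r)^2
    = 0.46277 + 0.50990 + 7.66345 = 8.63612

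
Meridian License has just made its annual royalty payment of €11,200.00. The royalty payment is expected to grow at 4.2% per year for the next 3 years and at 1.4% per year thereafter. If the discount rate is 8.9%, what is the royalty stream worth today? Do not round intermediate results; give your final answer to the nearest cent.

€163434.40

D_1 = 11670.40000
D_2 = 12160.55680
D_3 = 12671.30019
Terminal value at year 3: TV = D_3×(1+g_2)/(r−g_2) = 12848.69839/0.075 = 171315.97851
P_0 = D_1/(1+r)^1 + D_2/(1+r)^2 + D_3/(1+r)^3 + TV/(1+r)^3
    = 10716.62075 + 10254.10360 + 9811.54817 + 132652.13123 = 163434.40376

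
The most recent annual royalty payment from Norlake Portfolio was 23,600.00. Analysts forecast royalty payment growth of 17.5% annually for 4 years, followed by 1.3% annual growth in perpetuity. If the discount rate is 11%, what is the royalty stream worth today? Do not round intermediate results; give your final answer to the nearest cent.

418516.44

D_1 = 27730.00000
D_2 = 32582.75000
D_3 = 38284.73125
D_4 = 44984.55922
Terminal value at year 4: TV = D_4×(1+g_2)/(r−g_2) = 45569.35849/0.097 = 469787.20091
P_0 = D_1/(1+r)^1 + D_2/(1+r)^2 + D_3/(1+r)^3 + D_4/(1+r)^4 + TV/(1+r)^4
    = 24981.98198 + 26444.89084 + 27993.46553 + 29632.72252 + 309463.38050 = 418516.44136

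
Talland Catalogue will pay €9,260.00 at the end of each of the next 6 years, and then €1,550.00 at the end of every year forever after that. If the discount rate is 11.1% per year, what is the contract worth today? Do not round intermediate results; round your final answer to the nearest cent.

€46487.66

PV of 6-year annuity: €9,260.00 × [1 − (1+0.111)^−6] / 0.111 = 39062.18577
Perpetuity value at year 6: €1,550.00 / 0.111 = 13963.96396
PV of perpetuity: 13963.96396 / (1+0.111)^6 = 7425.47715
Total PV = 39062.18577 + 7425.47715 = 46487.66291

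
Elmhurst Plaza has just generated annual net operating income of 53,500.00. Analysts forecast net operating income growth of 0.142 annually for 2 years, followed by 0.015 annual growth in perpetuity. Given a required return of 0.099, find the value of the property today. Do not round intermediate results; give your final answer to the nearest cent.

811396.96

D_1 = 61097.00000
D_2 = 69772.77400
Terminal value at year 2: TV = D_2×(1+g_2)/(r−g_2) = 70819.36561/0.084 = 843087.68583
P_0 = D_1/(1+r)^1 + D_2/(1+r)^2 + TV/(1+r)^2
    = 55593.26661 + 57768.43536 + 698035.26064 = 811396.96261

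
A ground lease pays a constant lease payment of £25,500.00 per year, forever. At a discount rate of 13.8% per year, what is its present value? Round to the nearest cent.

Level perpetuity: PV = C / r = £25,500.00 / 0.138 = £184,782.61

£184782.61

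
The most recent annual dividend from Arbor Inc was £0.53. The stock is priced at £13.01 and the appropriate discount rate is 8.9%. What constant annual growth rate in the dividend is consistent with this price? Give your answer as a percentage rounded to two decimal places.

P = D₀(1+g)/(r−g) ⇒ P(r−g) = D₀(1+g) ⇒ g(P+D₀) = P·r − D₀
g = (P·r − D₀)/(P + D₀) = (£13.01×0.089 − £0.53) / (£13.01 + £0.53) = 0.046373

4.64%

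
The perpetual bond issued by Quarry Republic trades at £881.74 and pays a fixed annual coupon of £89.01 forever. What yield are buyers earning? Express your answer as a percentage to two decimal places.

10.09%

P = C/r ⇒ r = C/P = £89.01/£881.74 = 0.100948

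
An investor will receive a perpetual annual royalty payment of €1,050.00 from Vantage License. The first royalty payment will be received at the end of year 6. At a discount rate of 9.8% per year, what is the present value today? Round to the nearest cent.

€6713.54

Value at end of year 5: C / r = €1,050.00 / 0.098 = €10,714.2857
Discount to today: PV = €10,714.2857 / (1 + 0.098)^5 = €10,714.2857 / 1.595922 = €6,713.54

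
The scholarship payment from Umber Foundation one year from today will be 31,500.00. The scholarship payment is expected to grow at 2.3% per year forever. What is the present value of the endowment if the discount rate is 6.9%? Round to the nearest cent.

Growing perpetuity: P = D₁ / (r − g) = 31,500.0000 / (0.069 − 0.023) = 684,782.61

684782.61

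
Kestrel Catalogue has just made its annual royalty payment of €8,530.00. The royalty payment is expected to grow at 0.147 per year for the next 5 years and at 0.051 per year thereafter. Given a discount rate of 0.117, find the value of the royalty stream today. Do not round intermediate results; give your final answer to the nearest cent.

€201293.16

D_1 = 9783.91000
D_2 = 11222.14477
D_3 = 12871.80005
D_4 = 14763.95466
D_5 = 16934.25599
Terminal value at year 5: TV = D_5×(1+g_2)/(r−g_2) = 17797.90305/0.066 = 269665.19772
P_0 = D_1/(1+r)^1 + D_2/(1+r)^2 + D_3/(1+r)^3 + D_4/(1+r)^4 + D_5/(1+r)^5 + TV/(1+r)^5
    = 8759.09579 + 8994.34456 + 9235.91156 + 9483.96648 + 9738.68357 + 155081.15812 = 201293.16008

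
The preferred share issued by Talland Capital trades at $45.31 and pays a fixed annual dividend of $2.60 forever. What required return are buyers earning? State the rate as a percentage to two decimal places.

P = C/r ⇒ r = C/P = $2.60/$45.31 = 0.057382

5.74%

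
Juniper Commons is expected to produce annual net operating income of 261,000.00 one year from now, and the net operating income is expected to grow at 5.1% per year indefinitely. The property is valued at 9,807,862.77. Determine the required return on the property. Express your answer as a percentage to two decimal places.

7.76%

P = D₁/(r − g) ⇒ r = D₁/P + g = 261,000.0000/9,807,862.77 + 0.051 = 0.026611 + 0.051 = 0.077611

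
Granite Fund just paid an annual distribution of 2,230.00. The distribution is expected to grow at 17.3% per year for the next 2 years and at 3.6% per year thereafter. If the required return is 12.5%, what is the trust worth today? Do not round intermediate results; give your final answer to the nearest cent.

D_1 = 2615.79000
D_2 = 3068.32167
Terminal value at year 2: TV = D_2×(1+g_2)/(r−g_2) = 3178.78125/0.089 = 35716.64326
P_0 = D_1/(1+r)^1 + D_2/(1+r)^2 + TV/(1+r)^2
    = 2325.14667 + 2424.35292 + 28220.55764 = 32970.05723

32970.06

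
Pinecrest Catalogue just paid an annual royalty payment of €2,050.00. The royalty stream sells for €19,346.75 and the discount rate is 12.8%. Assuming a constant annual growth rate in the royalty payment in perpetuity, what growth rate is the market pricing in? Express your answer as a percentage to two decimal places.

1.99%

P = D₀(1+g)/(r−g) ⇒ P(r−g) = D₀(1+g) ⇒ g(P+D₀) = P·r − D₀
g = (P·r − D₀)/(P + D₀) = (€19,346.75×0.128 − €2,050.00) / (€19,346.75 + €2,050.00) = 0.019928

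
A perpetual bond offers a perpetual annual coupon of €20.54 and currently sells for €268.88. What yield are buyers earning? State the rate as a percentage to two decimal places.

P = C/r ⇒ r = C/P = €20.54/€268.88 = 0.076391

7.64%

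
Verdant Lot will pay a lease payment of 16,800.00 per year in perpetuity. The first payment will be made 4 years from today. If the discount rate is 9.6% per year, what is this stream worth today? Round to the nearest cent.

132924.91

Value at end of year 3: C / r = 16,800.00 / 0.096 = 175,000.0000
Discount to today: PV = 175,000.0000 / (1 + 0.096)^3 = 175,000.0000 / 1.316533 = 132,924.91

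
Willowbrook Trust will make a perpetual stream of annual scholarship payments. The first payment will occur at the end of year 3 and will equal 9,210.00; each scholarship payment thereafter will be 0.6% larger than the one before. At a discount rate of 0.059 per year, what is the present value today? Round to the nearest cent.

154950.09

Value at end of year 2: C₁ / (r − g) = 9,210.00 / (0.059 − 0.006) = 173,773.5849
Discount to today: PV = 173,773.5849 / (1 + 0.059)^2 = 173,773.5849 / 1.121481 = 154,950.09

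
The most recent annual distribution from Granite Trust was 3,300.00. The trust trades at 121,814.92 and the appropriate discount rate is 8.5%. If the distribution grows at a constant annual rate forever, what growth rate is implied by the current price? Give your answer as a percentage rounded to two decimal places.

5.64%

P = D₀(1+g)/(r−g) ⇒ P(r−g) = D₀(1+g) ⇒ g(P+D₀) = P·r − D₀
g = (P·r − D₀)/(P + D₀) = (121,814.92×0.085 − 3,300.00) / (121,814.92 + 3,300.00) = 0.056382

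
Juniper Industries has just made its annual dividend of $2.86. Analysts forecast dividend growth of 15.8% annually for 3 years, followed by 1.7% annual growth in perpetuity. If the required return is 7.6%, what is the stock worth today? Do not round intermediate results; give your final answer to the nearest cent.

D_1 = 3.31188
D_2 = 3.83516
D_3 = 4.44111
Terminal value at year 3: TV = D_3×(1+g_2)/(r−g_2) = 4.51661/0.059 = 76.55272
P_0 = D_1/(1+r)^1 + D_2/(1+r)^2 + D_3/(1+r)^3 + TV/(1+r)^3
    = 3.07796 + 3.31252 + 3.56496 + 61.45028 = 71.40571

$71.41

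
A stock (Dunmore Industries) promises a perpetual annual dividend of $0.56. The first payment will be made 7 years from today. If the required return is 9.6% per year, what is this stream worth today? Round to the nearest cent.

$3.37

Value at end of year 6: C / r = $0.56 / 0.096 = $5.8333
Discount to today: PV = $5.8333 / (1 + 0.096)^6 = $5.8333 / 1.733258 = $3.37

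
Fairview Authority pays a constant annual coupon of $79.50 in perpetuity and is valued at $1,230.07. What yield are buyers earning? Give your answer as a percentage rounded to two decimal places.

P = C/r ⇒ r = C/P = $79.50/$1,230.07 = 0.064630

6.46%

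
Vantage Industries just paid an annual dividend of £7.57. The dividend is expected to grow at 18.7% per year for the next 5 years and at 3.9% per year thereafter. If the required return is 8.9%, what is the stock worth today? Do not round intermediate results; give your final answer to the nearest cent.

£291.40

D_1 = 8.98559
D_2 = 10.66590
D_3 = 12.66042
D_4 = 15.02792
D_5 = 17.83814
Terminal value at year 5: TV = D_5×(1+g_2)/(r−g_2) = 18.53382/0.05 = 370.67647
P_0 = D_1/(1+r)^1 + D_2/(1+r)^2 + D_3/(1+r)^3 + D_4/(1+r)^4 + D_5/(1+r)^5 + TV/(1+r)^5
    = 8.25123 + 8.99377 + 9.80312 + 10.68531 + 11.64689 + 242.02243 = 291.40275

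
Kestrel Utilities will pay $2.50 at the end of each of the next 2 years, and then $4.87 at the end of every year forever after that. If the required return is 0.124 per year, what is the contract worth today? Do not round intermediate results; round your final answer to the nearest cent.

PV of 2-year annuity: $2.50 × [1 − (1+0.124)^−2] / 0.124 = 4.20302
Perpetuity value at year 2: $4.87 / 0.124 = 39.27419
PV of perpetuity: 39.27419 / (1+0.124)^2 = 31.08670
Total PV = 4.20302 + 31.08670 = 35.28973

$35.29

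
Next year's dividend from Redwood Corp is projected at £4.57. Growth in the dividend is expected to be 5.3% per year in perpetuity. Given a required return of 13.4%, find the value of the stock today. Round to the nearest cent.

Growing perpetuity: P = D₁ / (r − g) = £4.5700 / (0.134 − 0.053) = £56.42

£56.42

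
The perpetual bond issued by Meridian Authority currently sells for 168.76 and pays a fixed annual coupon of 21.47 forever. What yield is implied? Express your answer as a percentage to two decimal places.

12.72%

P = C/r ⇒ r = C/P = 21.47/168.76 = 0.127222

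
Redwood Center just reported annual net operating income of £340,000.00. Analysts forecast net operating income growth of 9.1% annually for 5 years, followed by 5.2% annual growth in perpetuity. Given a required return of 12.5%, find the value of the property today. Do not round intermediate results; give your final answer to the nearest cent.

D_1 = 370940.00000
D_2 = 404695.54000
D_3 = 441522.83414
D_4 = 481701.41205
D_5 = 525536.24054
Terminal value at year 5: TV = D_5×(1+g_2)/(r−g_2) = 552864.12505/0.073 = 7573481.16509
P_0 = D_1/(1+r)^1 + D_2/(1+r)^2 + D_3/(1+r)^3 + D_4/(1+r)^4 + D_5/(1+r)^5 + TV/(1+r)^5
    = 329724.44444 + 319759.43901 + 310095.59819 + 300723.82011 + 291635.27799 + 4202744.00612 = 5754682.58587

£5754682.59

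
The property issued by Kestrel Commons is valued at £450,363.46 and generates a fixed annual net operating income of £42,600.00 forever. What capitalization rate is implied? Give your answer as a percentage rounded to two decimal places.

9.46%

P = C/r ⇒ r = C/P = £42,600.00/£450,363.46 = 0.094590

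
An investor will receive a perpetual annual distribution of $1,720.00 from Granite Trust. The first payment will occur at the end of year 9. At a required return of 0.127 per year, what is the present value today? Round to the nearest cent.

Value at end of year 8: C / r = $1,720.00 / 0.127 = $13,543.3071
Discount to today: PV = $13,543.3071 / (1 + 0.127)^8 = $13,543.3071 / 2.602504 = $5,203.95

$5203.95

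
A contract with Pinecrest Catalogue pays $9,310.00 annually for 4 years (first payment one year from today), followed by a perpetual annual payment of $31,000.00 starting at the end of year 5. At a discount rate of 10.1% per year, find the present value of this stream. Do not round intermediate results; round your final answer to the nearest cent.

PV of 4-year annuity: $9,310.00 × [1 − (1+0.101)^−4] / 0.101 = 29447.67706
Perpetuity value at year 4: $31,000.00 / 0.101 = 306930.69307
PV of perpetuity: 306930.69307 / (1+0.101)^4 = 208877.20338
Total PV = 29447.67706 + 208877.20338 = 238324.88045

$238324.88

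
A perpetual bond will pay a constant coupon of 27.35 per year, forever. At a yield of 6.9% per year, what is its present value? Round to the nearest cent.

396.38

Level perpetuity: PV = C / r = 27.35 / 0.069 = 396.38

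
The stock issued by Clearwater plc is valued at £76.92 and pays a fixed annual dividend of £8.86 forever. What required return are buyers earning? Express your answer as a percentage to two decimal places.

P = C/r ⇒ r = C/P = £8.86/£76.92 = 0.115185

11.52%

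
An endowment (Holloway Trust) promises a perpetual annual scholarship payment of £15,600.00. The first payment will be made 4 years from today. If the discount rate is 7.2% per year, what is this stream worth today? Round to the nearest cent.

£175876.47

Value at end of year 3: C / r = £15,600.00 / 0.072 = £216,666.6667
Discount to today: PV = £216,666.6667 / (1 + 0.072)^3 = £216,666.6667 / 1.231925 = £175,876.47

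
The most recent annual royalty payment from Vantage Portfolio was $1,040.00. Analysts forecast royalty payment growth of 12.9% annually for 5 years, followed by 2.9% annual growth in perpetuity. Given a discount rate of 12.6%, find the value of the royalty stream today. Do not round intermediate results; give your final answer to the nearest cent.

D_1 = 1174.16000
D_2 = 1325.62664
D_3 = 1496.63248
D_4 = 1689.69807
D_5 = 1907.66912
Terminal value at year 5: TV = D_5×(1+g_2)/(r−g_2) = 1962.99152/0.097 = 20237.02599
P_0 = D_1/(1+r)^1 + D_2/(1+r)^2 + D_3/(1+r)^3 + D_4/(1+r)^4 + D_5/(1+r)^5 + TV/(1+r)^5
    = 1042.77087 + 1045.54912 + 1048.33478 + 1051.12785 + 1053.92837 + 11180.33295 = 16422.04394

$16422.04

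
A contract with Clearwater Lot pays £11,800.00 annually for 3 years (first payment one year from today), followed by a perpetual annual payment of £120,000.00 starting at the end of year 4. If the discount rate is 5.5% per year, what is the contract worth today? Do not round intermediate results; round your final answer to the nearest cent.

£1889901.79

PV of 3-year annuity: £11,800.00 × [1 − (1+0.055)^−3] / 0.055 = 31835.61387
Perpetuity value at year 3: £120,000.00 / 0.055 = 2181818.18182
PV of perpetuity: 2181818.18182 / (1+0.055)^3 = 1858066.17640
Total PV = 31835.61387 + 1858066.17640 = 1889901.79027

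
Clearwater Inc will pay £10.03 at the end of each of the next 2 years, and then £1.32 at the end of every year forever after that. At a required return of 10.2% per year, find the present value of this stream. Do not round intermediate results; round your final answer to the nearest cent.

PV of 2-year annuity: £10.03 × [1 − (1+0.102)^−2] / 0.102 = 17.36083
Perpetuity value at year 2: £1.32 / 0.102 = 12.94118
PV of perpetuity: 12.94118 / (1+0.102)^2 = 10.65640
Total PV = 17.36083 + 10.65640 = 28.01723

£28.02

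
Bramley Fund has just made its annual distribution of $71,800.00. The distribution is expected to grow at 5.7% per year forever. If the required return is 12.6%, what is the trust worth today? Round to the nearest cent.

$1099892.75

D₁ = D₀ × (1 + g) = $71,800.00 × 1.057 = $75,892.6000
Growing perpetuity: P = D₁ / (r − g) = $75,892.6000 / (0.126 − 0.057) = $1,099,892.75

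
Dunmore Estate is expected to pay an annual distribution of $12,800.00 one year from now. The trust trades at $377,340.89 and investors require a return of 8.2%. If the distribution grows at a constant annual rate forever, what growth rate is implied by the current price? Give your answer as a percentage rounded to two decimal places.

4.81%

P = D₁/(r−g) ⇒ g = r − D₁/P = 0.082 − $12,800.00/$377,340.89 = 0.048078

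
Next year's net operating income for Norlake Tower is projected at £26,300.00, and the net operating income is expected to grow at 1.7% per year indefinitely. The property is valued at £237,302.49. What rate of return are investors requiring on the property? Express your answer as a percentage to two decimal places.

P = D₁/(r − g) ⇒ r = D₁/P + g = £26,300.0000/£237,302.49 + 0.017 = 0.110829 + 0.017 = 0.127829

12.78%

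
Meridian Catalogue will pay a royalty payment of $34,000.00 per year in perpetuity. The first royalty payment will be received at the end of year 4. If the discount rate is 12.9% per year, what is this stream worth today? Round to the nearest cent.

Value at end of year 3: C / r = $34,000.00 / 0.129 = $263,565.8915
Discount to today: PV = $263,565.8915 / (1 + 0.129)^3 = $263,565.8915 / 1.439070 = $183,150.19

$183150.19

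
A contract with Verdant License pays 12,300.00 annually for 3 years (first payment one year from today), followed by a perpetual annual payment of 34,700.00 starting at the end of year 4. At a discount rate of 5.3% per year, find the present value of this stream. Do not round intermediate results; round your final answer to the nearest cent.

PV of 3-year annuity: 12,300.00 × [1 − (1+0.053)^−3] / 0.053 = 33308.54248
Perpetuity value at year 3: 34,700.00 / 0.053 = 654716.98113
PV of perpetuity: 654716.98113 / (1+0.053)^3 = 560748.97917
Total PV = 33308.54248 + 560748.97917 = 594057.52165

594057.52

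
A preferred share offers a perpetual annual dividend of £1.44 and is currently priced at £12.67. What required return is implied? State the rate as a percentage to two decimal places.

P = C/r ⇒ r = C/P = £1.44/£12.67 = 0.113654

11.37%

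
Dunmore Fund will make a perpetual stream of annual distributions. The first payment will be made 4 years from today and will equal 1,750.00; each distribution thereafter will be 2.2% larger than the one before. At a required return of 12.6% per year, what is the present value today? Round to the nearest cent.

11786.63

Value at end of year 3: C₁ / (r − g) = 1,750.00 / (0.126 − 0.022) = 16,826.9231
Discount to today: PV = 16,826.9231 / (1 + 0.126)^3 = 16,826.9231 / 1.427628 = 11,786.63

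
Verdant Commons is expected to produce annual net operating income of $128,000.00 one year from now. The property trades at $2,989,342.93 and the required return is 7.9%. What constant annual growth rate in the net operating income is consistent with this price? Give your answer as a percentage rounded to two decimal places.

P = D₁/(r−g) ⇒ g = r − D₁/P = 0.079 − $128,000.00/$2,989,342.93 = 0.036181

3.62%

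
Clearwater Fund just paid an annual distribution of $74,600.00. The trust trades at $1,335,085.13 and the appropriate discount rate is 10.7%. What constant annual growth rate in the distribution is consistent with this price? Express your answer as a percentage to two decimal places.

P = D₀(1+g)/(r−g) ⇒ P(r−g) = D₀(1+g) ⇒ g(P+D₀) = P·r − D₀
g = (P·r − D₀)/(P + D₀) = ($1,335,085.13×0.107 − $74,600.00) / ($1,335,085.13 + $74,600.00) = 0.048418

4.84%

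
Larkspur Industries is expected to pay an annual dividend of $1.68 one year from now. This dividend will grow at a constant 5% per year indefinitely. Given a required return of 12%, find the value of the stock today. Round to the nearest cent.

$24.00

Growing perpetuity: P = D₁ / (r − g) = $1.6800 / (0.12 − 0.05) = $24.00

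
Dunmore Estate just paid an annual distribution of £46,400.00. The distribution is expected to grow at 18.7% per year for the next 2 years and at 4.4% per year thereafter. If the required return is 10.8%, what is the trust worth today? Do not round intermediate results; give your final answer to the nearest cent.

D_1 = 55076.80000
D_2 = 65376.16160
Terminal value at year 2: TV = D_2×(1+g_2)/(r−g_2) = 68252.71271/0.064 = 1066448.63610
P_0 = D_1/(1+r)^1 + D_2/(1+r)^2 + TV/(1+r)^2
    = 49708.30325 + 53252.48733 + 868681.19950 = 971641.99007

£971641.99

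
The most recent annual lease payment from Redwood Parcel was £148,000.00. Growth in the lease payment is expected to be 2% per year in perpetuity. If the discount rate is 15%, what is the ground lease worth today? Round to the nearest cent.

D₁ = D₀ × (1 + g) = £148,000.00 × 1.02 = £150,960.0000
Growing perpetuity: P = D₁ / (r − g) = £150,960.0000 / (0.15 − 0.02) = £1,161,230.77

£1161230.77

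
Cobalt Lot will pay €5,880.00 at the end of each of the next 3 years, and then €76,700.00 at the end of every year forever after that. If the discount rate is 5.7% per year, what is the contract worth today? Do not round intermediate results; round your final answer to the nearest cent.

PV of 3-year annuity: €5,880.00 × [1 − (1+0.057)^−3] / 0.057 = 15804.95835
Perpetuity value at year 3: €76,700.00 / 0.057 = 1345614.03509
PV of perpetuity: 1345614.03509 / (1+0.057)^3 = 1139450.71789
Total PV = 15804.95835 + 1139450.71789 = 1155255.67623

€1155255.68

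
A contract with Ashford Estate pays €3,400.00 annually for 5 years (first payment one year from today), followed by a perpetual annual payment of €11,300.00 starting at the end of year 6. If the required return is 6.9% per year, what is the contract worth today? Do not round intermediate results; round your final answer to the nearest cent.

€131289.64

PV of 5-year annuity: €3,400.00 × [1 − (1+0.069)^−5] / 0.069 = 13978.07743
Perpetuity value at year 5: €11,300.00 / 0.069 = 163768.11594
PV of perpetuity: 163768.11594 / (1+0.069)^5 = 117311.56450
Total PV = 13978.07743 + 117311.56450 = 131289.64193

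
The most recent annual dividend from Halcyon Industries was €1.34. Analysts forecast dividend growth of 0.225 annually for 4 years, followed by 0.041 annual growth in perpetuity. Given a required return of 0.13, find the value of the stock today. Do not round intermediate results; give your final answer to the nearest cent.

€28.23

D_1 = 1.64150
D_2 = 2.01084
D_3 = 2.46328
D_4 = 3.01751
Terminal value at year 4: TV = D_4×(1+g_2)/(r−g_2) = 3.14123/0.089 = 35.29473
P_0 = D_1/(1+r)^1 + D_2/(1+r)^2 + D_3/(1+r)^3 + D_4/(1+r)^4 + TV/(1+r)^4
    = 1.45265 + 1.57478 + 1.70717 + 1.85070 + 21.64692 = 28.23223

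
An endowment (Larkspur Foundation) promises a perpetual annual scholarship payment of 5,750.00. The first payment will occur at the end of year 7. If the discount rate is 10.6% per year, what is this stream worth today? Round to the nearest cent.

29636.79

Value at end of year 6: C / r = 5,750.00 / 0.106 = 54,245.2830
Discount to today: PV = 54,245.2830 / (1 + 0.106)^6 = 54,245.2830 / 1.830336 = 29,636.79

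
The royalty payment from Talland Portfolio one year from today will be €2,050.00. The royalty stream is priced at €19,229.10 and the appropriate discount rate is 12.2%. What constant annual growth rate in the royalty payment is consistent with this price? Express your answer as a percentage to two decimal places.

P = D₁/(r−g) ⇒ g = r − D₁/P = 0.122 − €2,050.00/€19,229.10 = 0.015391

1.54%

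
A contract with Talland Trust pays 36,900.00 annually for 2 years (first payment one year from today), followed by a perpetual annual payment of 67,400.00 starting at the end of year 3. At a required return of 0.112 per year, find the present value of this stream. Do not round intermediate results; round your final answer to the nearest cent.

PV of 2-year annuity: 36,900.00 × [1 − (1+0.112)^−2] / 0.112 = 63024.68816
Perpetuity value at year 2: 67,400.00 / 0.112 = 601785.71429
PV of perpetuity: 601785.71429 / (1+0.112)^2 = 486667.44919
Total PV = 63024.68816 + 486667.44919 = 549692.13735

549692.14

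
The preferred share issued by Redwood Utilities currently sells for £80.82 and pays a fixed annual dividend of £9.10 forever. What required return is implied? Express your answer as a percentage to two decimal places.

P = C/r ⇒ r = C/P = £9.10/£80.82 = 0.112596

11.26%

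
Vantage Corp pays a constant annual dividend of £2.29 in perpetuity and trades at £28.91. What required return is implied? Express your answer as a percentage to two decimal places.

7.92%

P = C/r ⇒ r = C/P = £2.29/£28.91 = 0.079211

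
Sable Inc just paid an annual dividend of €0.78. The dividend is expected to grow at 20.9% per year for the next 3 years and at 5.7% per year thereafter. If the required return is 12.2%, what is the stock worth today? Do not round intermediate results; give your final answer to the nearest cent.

€18.59

D_1 = 0.94302
D_2 = 1.14011
D_3 = 1.37839
Terminal value at year 3: TV = D_3×(1+g_2)/(r−g_2) = 1.45696/0.065 = 22.41481
P_0 = D_1/(1+r)^1 + D_2/(1+r)^2 + D_3/(1+r)^3 + TV/(1+r)^3
    = 0.84048 + 0.90565 + 0.97588 + 15.86926 = 18.59127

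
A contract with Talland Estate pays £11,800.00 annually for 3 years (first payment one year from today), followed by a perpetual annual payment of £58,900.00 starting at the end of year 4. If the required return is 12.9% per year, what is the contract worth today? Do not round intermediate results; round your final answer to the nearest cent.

£345189.75

PV of 3-year annuity: £11,800.00 × [1 − (1+0.129)^−3] / 0.129 = 27908.97766
Perpetuity value at year 3: £58,900.00 / 0.129 = 456589.14729
PV of perpetuity: 456589.14729 / (1+0.129)^3 = 317280.77575
Total PV = 27908.97766 + 317280.77575 = 345189.75341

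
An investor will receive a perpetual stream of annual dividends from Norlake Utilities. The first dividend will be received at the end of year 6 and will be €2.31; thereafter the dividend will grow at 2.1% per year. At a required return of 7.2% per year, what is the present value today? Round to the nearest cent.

€31.99

Value at end of year 5: C₁ / (r − g) = €2.31 / (0.072 − 0.021) = €45.2941
Discount to today: PV = €45.2941 / (1 + 0.072)^5 = €45.2941 / 1.415709 = €31.99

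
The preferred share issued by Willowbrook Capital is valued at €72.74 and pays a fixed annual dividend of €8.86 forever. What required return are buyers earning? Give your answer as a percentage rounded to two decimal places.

P = C/r ⇒ r = C/P = €8.86/€72.74 = 0.121804

12.18%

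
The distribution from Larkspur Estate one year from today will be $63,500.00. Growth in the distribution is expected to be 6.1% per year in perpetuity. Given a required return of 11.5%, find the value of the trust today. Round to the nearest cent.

$1175925.93

Growing perpetuity: P = D₁ / (r − g) = $63,500.0000 / (0.115 − 0.061) = $1,175,925.93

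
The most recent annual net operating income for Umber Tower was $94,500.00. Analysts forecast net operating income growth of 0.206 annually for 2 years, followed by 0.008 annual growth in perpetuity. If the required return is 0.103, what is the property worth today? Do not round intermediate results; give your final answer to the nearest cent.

$1415002.79

D_1 = 113967.00000
D_2 = 137444.20200
Terminal value at year 2: TV = D_2×(1+g_2)/(r−g_2) = 138543.75562/0.095 = 1458355.32227
P_0 = D_1/(1+r)^1 + D_2/(1+r)^2 + TV/(1+r)^2
    = 103324.56936 + 112973.19188 + 1198705.02542 = 1415002.78666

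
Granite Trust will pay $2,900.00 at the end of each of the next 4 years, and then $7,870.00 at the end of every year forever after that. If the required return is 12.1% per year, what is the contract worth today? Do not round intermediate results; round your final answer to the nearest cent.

$49977.43

PV of 4-year annuity: $2,900.00 × [1 − (1+0.121)^−4] / 0.121 = 8789.79387
Perpetuity value at year 4: $7,870.00 / 0.121 = 65041.32231
PV of perpetuity: 65041.32231 / (1+0.121)^4 = 41187.64033
Total PV = 8789.79387 + 41187.64033 = 49977.43420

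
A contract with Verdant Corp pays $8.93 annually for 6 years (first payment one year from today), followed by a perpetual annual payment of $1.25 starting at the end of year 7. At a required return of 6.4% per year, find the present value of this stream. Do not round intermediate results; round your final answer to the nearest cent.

$56.83

PV of 6-year annuity: $8.93 × [1 − (1+0.064)^−6] / 0.064 = 43.36521
Perpetuity value at year 6: $1.25 / 0.064 = 19.53125
PV of perpetuity: 19.53125 / (1+0.064)^6 = 13.46109
Total PV = 43.36521 + 13.46109 = 56.82630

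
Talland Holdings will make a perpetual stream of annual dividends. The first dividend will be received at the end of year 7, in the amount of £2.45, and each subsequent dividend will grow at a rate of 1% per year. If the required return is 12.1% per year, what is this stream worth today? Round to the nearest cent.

Value at end of year 6: C₁ / (r − g) = £2.45 / (0.121 − 0.01) = £22.0721
Discount to today: PV = £22.0721 / (1 + 0.121)^6 = £22.0721 / 1.984420 = £11.12

£11.12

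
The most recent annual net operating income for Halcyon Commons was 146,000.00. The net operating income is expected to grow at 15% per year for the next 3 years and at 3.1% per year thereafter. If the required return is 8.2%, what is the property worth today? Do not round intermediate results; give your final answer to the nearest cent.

4039064.93

D_1 = 167900.00000
D_2 = 193085.00000
D_3 = 222047.75000
Terminal value at year 3: TV = D_3×(1+g_2)/(r−g_2) = 228931.23025/0.051 = 4488847.65196
P_0 = D_1/(1+r)^1 + D_2/(1+r)^2 + D_3/(1+r)^3 + TV/(1+r)^3
    = 155175.60074 + 164927.85661 + 175293.00841 + 3543668.46413 = 4039064.92989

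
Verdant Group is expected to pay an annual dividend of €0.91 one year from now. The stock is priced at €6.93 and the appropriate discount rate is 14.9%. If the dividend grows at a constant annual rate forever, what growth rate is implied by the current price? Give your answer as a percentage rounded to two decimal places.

P = D₁/(r−g) ⇒ g = r − D₁/P = 0.149 − €0.91/€6.93 = 0.017687

1.77%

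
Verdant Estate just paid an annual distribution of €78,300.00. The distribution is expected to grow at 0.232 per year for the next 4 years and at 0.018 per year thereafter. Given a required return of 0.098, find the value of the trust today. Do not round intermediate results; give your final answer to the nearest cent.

D_1 = 96465.60000
D_2 = 118845.61920
D_3 = 146417.80285
D_4 = 180386.73312
Terminal value at year 4: TV = D_4×(1+g_2)/(r−g_2) = 183633.69431/0.08 = 2295421.17891
P_0 = D_1/(1+r)^1 + D_2/(1+r)^2 + D_3/(1+r)^3 + D_4/(1+r)^4 + TV/(1+r)^4
    = 87855.73770 + 98577.65834 + 110608.08294 + 124106.70144 + 1579257.77585 = 2000405.95628

€2000405.96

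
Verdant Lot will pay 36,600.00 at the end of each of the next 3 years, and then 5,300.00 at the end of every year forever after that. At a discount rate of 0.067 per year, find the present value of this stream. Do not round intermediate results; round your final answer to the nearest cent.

PV of 3-year annuity: 36,600.00 × [1 − (1+0.067)^−3] / 0.067 = 96578.86962
Perpetuity value at year 3: 5,300.00 / 0.067 = 79104.47761
PV of perpetuity: 79104.47761 / (1+0.067)^3 = 65119.01289
Total PV = 96578.86962 + 65119.01289 = 161697.88250

161697.88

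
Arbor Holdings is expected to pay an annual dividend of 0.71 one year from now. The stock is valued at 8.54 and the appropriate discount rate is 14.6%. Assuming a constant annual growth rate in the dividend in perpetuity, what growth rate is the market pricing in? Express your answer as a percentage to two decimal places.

P = D₁/(r−g) ⇒ g = r − D₁/P = 0.146 − 0.71/8.54 = 0.062862

6.29%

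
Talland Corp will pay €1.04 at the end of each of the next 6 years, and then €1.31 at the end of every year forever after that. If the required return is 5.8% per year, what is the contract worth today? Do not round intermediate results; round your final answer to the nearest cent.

PV of 6-year annuity: €1.04 × [1 − (1+0.058)^−6] / 0.058 = 5.14631
Perpetuity value at year 6: €1.31 / 0.058 = 22.58621
PV of perpetuity: 22.58621 / (1+0.058)^6 = 16.10383
Total PV = 5.14631 + 16.10383 = 21.25015

€21.25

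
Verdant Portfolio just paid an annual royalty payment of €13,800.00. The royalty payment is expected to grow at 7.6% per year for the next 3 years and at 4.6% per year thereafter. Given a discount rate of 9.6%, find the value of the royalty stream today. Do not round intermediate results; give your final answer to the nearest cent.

D_1 = 14848.80000
D_2 = 15977.30880
D_3 = 17191.58427
Terminal value at year 3: TV = D_3×(1+g_2)/(r−g_2) = 17982.39715/0.05 = 359647.94290
P_0 = D_1/(1+r)^1 + D_2/(1+r)^2 + D_3/(1+r)^3 + TV/(1+r)^3
    = 13548.17518 + 13300.94571 + 13058.22772 + 273178.12392 = 313085.47253

€313085.47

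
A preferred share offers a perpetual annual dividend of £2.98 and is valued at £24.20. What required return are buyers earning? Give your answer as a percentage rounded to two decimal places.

12.31%

P = C/r ⇒ r = C/P = £2.98/£24.20 = 0.123140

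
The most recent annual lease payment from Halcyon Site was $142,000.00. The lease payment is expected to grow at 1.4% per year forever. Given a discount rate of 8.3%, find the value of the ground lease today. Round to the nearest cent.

$2086782.61

D₁ = D₀ × (1 + g) = $142,000.00 × 1.014 = $143,988.0000
Growing perpetuity: P = D₁ / (r − g) = $143,988.0000 / (0.083 − 0.014) = $2,086,782.61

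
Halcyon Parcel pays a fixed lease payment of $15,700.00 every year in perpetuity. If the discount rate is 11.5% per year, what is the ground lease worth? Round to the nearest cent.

$136521.74

Level perpetuity: PV = C / r = $15,700.00 / 0.115 = $136,521.74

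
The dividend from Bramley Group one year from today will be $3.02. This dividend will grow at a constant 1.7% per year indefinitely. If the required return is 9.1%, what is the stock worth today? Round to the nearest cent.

$40.81

Growing perpetuity: P = D₁ / (r − g) = $3.0200 / (0.091 − 0.017) = $40.81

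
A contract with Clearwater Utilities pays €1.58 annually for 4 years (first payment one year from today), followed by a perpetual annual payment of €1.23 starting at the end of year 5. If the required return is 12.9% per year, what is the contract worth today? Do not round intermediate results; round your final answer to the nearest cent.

PV of 4-year annuity: €1.58 × [1 − (1+0.129)^−4] / 0.129 = 4.70945
Perpetuity value at year 4: €1.23 / 0.129 = 9.53488
PV of perpetuity: 9.53488 / (1+0.129)^4 = 5.86867
Total PV = 4.70945 + 5.86867 = 10.57812

€10.58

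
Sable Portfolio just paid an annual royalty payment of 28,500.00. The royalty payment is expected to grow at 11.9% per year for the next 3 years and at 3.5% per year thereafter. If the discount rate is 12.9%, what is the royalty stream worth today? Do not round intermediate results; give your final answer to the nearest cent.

D_1 = 31891.50000
D_2 = 35686.58850
D_3 = 39933.29253
Terminal value at year 3: TV = D_3×(1+g_2)/(r−g_2) = 41330.95777/0.094 = 439691.04011
P_0 = D_1/(1+r)^1 + D_2/(1+r)^2 + D_3/(1+r)^3 + TV/(1+r)^3
    = 28247.56422 + 27997.36436 + 27749.38061 + 305538.39294 = 389532.70213

389532.70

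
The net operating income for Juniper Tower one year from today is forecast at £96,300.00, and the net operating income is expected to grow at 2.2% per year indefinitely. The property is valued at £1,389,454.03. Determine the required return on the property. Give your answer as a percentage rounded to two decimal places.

9.13%

P = D₁/(r − g) ⇒ r = D₁/P + g = £96,300.0000/£1,389,454.03 + 0.022 = 0.069308 + 0.022 = 0.091308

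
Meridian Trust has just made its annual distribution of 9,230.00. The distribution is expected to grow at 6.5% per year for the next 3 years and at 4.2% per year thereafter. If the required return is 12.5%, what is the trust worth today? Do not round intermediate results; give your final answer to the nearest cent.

D_1 = 9829.95000
D_2 = 10468.89675
D_3 = 11149.37504
Terminal value at year 3: TV = D_3×(1+g_2)/(r−g_2) = 11617.64879/0.083 = 139971.67217
P_0 = D_1/(1+r)^1 + D_2/(1+r)^2 + D_3/(1+r)^3 + TV/(1+r)^3
    = 8737.73333 + 8271.72089 + 7830.56244 + 98306.57908 = 123146.59575

123146.60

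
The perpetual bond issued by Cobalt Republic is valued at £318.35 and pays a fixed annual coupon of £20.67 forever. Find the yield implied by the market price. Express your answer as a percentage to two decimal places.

P = C/r ⇒ r = C/P = £20.67/£318.35 = 0.064929

6.49%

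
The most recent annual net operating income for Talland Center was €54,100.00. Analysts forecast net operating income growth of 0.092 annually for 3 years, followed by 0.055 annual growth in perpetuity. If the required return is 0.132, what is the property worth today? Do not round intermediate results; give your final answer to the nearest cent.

D_1 = 59077.20000
D_2 = 64512.30240
D_3 = 70447.43422
Terminal value at year 3: TV = D_3×(1+g_2)/(r−g_2) = 74322.04310/0.077 = 965221.33900
P_0 = D_1/(1+r)^1 + D_2/(1+r)^2 + D_3/(1+r)^3 + TV/(1+r)^3
    = 52188.33922 + 50344.22830 + 48565.28030 + 665407.41190 = 816505.25972

€816505.26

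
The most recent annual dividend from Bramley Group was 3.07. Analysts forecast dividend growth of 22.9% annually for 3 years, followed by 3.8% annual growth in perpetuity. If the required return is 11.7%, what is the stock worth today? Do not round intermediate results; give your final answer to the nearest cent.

64.91

D_1 = 3.77303
D_2 = 4.63705
D_3 = 5.69894
Terminal value at year 3: TV = D_3×(1+g_2)/(r−g_2) = 5.91550/0.079 = 74.87973
P_0 = D_1/(1+r)^1 + D_2/(1+r)^2 + D_3/(1+r)^3 + TV/(1+r)^3
    = 3.37782 + 3.71651 + 4.08916 + 53.72851 = 64.91201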